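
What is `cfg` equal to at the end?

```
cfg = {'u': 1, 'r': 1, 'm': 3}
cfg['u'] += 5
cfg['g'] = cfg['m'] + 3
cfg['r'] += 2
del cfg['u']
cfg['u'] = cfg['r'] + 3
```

cfg['u'] = 1+5 = 6 → {'u': 6, 'r': 1, 'm': 3}
cfg['g'] = cfg['m']+3 = 6 → {'u': 6, 'r': 1, 'm': 3, 'g': 6}
cfg['r'] = 1+2 = 3 → {'u': 6, 'r': 3, 'm': 3, 'g': 6}
del 'u' → {'r': 3, 'm': 3, 'g': 6}
cfg['u'] = cfg['r']+3 = 6 → {'r': 3, 'm': 3, 'g': 6, 'u': 6}

{'r': 3, 'm': 3, 'g': 6, 'u': 6}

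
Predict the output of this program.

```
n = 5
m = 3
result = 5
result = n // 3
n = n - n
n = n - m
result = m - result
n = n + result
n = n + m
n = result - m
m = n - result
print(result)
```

result = 5//3 = 1
n = 5-5 = 0
n = 0-3 = -3
result = 3-1 = 2
n = (-3)+2 = -1
n = (-1)+3 = 2
n = 2-3 = -1
m = (-1)-2 = -3

2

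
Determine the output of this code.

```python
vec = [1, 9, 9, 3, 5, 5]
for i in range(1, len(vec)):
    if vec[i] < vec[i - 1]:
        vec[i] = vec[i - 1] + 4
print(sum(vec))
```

70

i=1: 9>=1, unchanged → [1, 9, 9, 3, 5, 5]
i=2: 9>=9, unchanged → [1, 9, 9, 3, 5, 5]
i=3: 3<9, vec[3] = 9+4 = 13 → [1, 9, 9, 13, 5, 5]
i=4: 5<13, vec[4] = 13+4 = 17 → [1, 9, 9, 13, 17, 5]
i=5: 5<17, vec[5] = 17+4 = 21 → [1, 9, 9, 13, 17, 21]
sum = 70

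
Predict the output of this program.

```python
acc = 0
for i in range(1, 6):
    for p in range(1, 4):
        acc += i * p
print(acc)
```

i=1,p=1: acc = 0+1 = 1
i=1,p=2: acc = 1+2 = 3
i=1,p=3: acc = 3+3 = 6
i=2,p=1: acc = 6+2 = 8
i=2,p=2: acc = 8+4 = 12
i=2,p=3: acc = 12+6 = 18
i=3,p=1: acc = 18+3 = 21
i=3,p=2: acc = 21+6 = 27
i=3,p=3: acc = 27+9 = 36
i=4,p=1: acc = 36+4 = 40
i=4,p=2: acc = 40+8 = 48
i=4,p=3: acc = 48+12 = 60
i=5,p=1: acc = 60+5 = 65
i=5,p=2: acc = 65+10 = 75
i=5,p=3: acc = 75+15 = 90

90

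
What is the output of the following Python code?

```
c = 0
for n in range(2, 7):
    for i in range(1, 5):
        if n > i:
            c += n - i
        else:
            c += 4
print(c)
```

n=2,i=1: 2>1, c = 0+1 = 1
n=2,i=2: not 2>2, c = 1+4 = 5
n=2,i=3: not 2>3, c = 5+4 = 9
n=2,i=4: not 2>4, c = 9+4 = 13
n=3,i=1: 3>1, c = 13+2 = 15
n=3,i=2: 3>2, c = 15+1 = 16
n=3,i=3: not 3>3, c = 16+4 = 20
n=3,i=4: not 3>4, c = 20+4 = 24
n=4,i=1: 4>1, c = 24+3 = 27
n=4,i=2: 4>2, c = 27+2 = 29
n=4,i=3: 4>3, c = 29+1 = 30
n=4,i=4: not 4>4, c = 30+4 = 34
n=5,i=1: 5>1, c = 34+4 = 38
n=5,i=2: 5>2, c = 38+3 = 41
n=5,i=3: 5>3, c = 41+2 = 43
n=5,i=4: 5>4, c = 43+1 = 44
n=6,i=1: 6>1, c = 44+5 = 49
n=6,i=2: 6>2, c = 49+4 = 53
n=6,i=3: 6>3, c = 53+3 = 56
n=6,i=4: 6>4, c = 56+2 = 58

58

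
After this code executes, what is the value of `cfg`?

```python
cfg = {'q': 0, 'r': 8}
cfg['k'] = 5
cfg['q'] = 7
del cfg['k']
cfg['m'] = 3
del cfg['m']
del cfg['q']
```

{'r': 8}

cfg['k'] = 5 → {'q': 0, 'r': 8, 'k': 5}
cfg['q'] = 7 → {'q': 7, 'r': 8, 'k': 5}
del 'k' → {'q': 7, 'r': 8}
cfg['m'] = 3 → {'q': 7, 'r': 8, 'm': 3}
del 'm' → {'q': 7, 'r': 8}
del 'q' → {'r': 8}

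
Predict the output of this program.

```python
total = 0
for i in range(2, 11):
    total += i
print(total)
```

i=2: total = 0+2 = 2
i=3: total = 2+3 = 5
i=4: total = 5+4 = 9
i=5: total = 9+5 = 14
i=6: total = 14+6 = 20
i=7: total = 20+7 = 27
i=8: total = 27+8 = 35
i=9: total = 35+9 = 44
i=10: total = 44+10 = 54

54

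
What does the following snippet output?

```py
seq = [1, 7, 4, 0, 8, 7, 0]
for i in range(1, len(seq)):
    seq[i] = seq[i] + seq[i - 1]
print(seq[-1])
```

27

i=1: seq[1] = 7+1 = 8 → [1, 8, 4, 0, 8, 7, 0]
i=2: seq[2] = 4+8 = 12 → [1, 8, 12, 0, 8, 7, 0]
i=3: seq[3] = 0+12 = 12 → [1, 8, 12, 12, 8, 7, 0]
i=4: seq[4] = 8+12 = 20 → [1, 8, 12, 12, 20, 7, 0]
i=5: seq[5] = 7+20 = 27 → [1, 8, 12, 12, 20, 27, 0]
i=6: seq[6] = 0+27 = 27 → [1, 8, 12, 12, 20, 27, 27]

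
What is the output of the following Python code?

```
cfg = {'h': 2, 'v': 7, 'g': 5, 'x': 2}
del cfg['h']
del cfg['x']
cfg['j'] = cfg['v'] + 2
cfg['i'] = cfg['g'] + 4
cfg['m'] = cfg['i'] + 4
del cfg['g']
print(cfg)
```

{'v': 7, 'j': 9, 'i': 9, 'm': 13}

del 'h' → {'v': 7, 'g': 5, 'x': 2}
del 'x' → {'v': 7, 'g': 5}
cfg['j'] = cfg['v']+2 = 9 → {'v': 7, 'g': 5, 'j': 9}
cfg['i'] = cfg['g']+4 = 9 → {'v': 7, 'g': 5, 'j': 9, 'i': 9}
cfg['m'] = cfg['i']+4 = 13 → {'v': 7, 'g': 5, 'j': 9, 'i': 9, 'm': 13}
del 'g' → {'v': 7, 'j': 9, 'i': 9, 'm': 13}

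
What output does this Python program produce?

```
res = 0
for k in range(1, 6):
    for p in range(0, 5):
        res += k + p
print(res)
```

k=1,p=0: res = 0+1 = 1
k=1,p=1: res = 1+2 = 3
k=1,p=2: res = 3+3 = 6
k=1,p=3: res = 6+4 = 10
k=1,p=4: res = 10+5 = 15
k=2,p=0: res = 15+2 = 17
k=2,p=1: res = 17+3 = 20
k=2,p=2: res = 20+4 = 24
k=2,p=3: res = 24+5 = 29
k=2,p=4: res = 29+6 = 35
k=3,p=0: res = 35+3 = 38
k=3,p=1: res = 38+4 = 42
k=3,p=2: res = 42+5 = 47
k=3,p=3: res = 47+6 = 53
k=3,p=4: res = 53+7 = 60
k=4,p=0: res = 60+4 = 64
k=4,p=1: res = 64+5 = 69
k=4,p=2: res = 69+6 = 75
k=4,p=3: res = 75+7 = 82
k=4,p=4: res = 82+8 = 90
k=5,p=0: res = 90+5 = 95
k=5,p=1: res = 95+6 = 101
k=5,p=2: res = 101+7 = 108
k=5,p=3: res = 108+8 = 116
k=5,p=4: res = 116+9 = 125

125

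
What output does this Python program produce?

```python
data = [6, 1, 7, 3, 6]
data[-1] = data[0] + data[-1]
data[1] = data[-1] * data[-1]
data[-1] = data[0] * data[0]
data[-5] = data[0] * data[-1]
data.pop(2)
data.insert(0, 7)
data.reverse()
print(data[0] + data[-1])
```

43

data[-1] = data[0]+data[-1] = 6+6 = 12 → [6, 1, 7, 3, 12]
data[1] = data[-1]*data[-1] = 12*12 = 144 → [6, 144, 7, 3, 12]
data[-1] = data[0]*data[0] = 6*6 = 36 → [6, 144, 7, 3, 36]
data[-5] = data[0]*data[-1] = 6*36 = 216 → [216, 144, 7, 3, 36]
pop(2) removes 7 → [216, 144, 3, 36]
insert 7 at 0 → [7, 216, 144, 3, 36]
reverse → [36, 3, 144, 216, 7]
data[0]+data[-1] = 36+7 = 43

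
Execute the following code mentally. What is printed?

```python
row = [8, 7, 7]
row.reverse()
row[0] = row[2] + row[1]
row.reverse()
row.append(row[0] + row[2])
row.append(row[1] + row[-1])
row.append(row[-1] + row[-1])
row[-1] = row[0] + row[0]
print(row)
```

[8, 7, 15, 23, 30, 16]

reverse → [7, 7, 8]
row[0] = row[2]+row[1] = 8+7 = 15 → [15, 7, 8]
reverse → [8, 7, 15]
append row[0]+row[2] = 8+15 = 23 → [8, 7, 15, 23]
append row[1]+row[-1] = 7+23 = 30 → [8, 7, 15, 23, 30]
append row[-1]+row[-1] = 30+30 = 60 → [8, 7, 15, 23, 30, 60]
row[-1] = row[0]+row[0] = 8+8 = 16 → [8, 7, 15, 23, 30, 16]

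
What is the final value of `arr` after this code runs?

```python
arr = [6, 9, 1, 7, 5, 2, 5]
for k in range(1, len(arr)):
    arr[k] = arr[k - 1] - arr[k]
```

k=1: arr[1] = 6-9 = -3 → [6, -3, 1, 7, 5, 2, 5]
k=2: arr[2] = (-3)-1 = -4 → [6, -3, -4, 7, 5, 2, 5]
k=3: arr[3] = (-4)-7 = -11 → [6, -3, -4, -11, 5, 2, 5]
k=4: arr[4] = (-11)-5 = -16 → [6, -3, -4, -11, -16, 2, 5]
k=5: arr[5] = (-16)-2 = -18 → [6, -3, -4, -11, -16, -18, 5]
k=6: arr[6] = (-18)-5 = -23 → [6, -3, -4, -11, -16, -18, -23]

[6, -3, -4, -11, -16, -18, -23]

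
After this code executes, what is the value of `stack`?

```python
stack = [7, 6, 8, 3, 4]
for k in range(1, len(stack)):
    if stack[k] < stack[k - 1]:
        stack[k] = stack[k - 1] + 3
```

[7, 10, 13, 16, 19]

k=1: 6<7, stack[1] = 7+3 = 10 → [7, 10, 8, 3, 4]
k=2: 8<10, stack[2] = 10+3 = 13 → [7, 10, 13, 3, 4]
k=3: 3<13, stack[3] = 13+3 = 16 → [7, 10, 13, 16, 4]
k=4: 4<16, stack[4] = 16+3 = 19 → [7, 10, 13, 16, 19]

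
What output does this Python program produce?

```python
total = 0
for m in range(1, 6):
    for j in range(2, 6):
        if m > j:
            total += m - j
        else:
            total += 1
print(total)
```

m=1,j=2: not 1>2, total = 0+1 = 1
m=1,j=3: not 1>3, total = 1+1 = 2
m=1,j=4: not 1>4, total = 2+1 = 3
m=1,j=5: not 1>5, total = 3+1 = 4
m=2,j=2: not 2>2, total = 4+1 = 5
m=2,j=3: not 2>3, total = 5+1 = 6
m=2,j=4: not 2>4, total = 6+1 = 7
m=2,j=5: not 2>5, total = 7+1 = 8
m=3,j=2: 3>2, total = 8+1 = 9
m=3,j=3: not 3>3, total = 9+1 = 10
m=3,j=4: not 3>4, total = 10+1 = 11
m=3,j=5: not 3>5, total = 11+1 = 12
m=4,j=2: 4>2, total = 12+2 = 14
m=4,j=3: 4>3, total = 14+1 = 15
m=4,j=4: not 4>4, total = 15+1 = 16
m=4,j=5: not 4>5, total = 16+1 = 17
m=5,j=2: 5>2, total = 17+3 = 20
m=5,j=3: 5>3, total = 20+2 = 22
m=5,j=4: 5>4, total = 22+1 = 23
m=5,j=5: not 5>5, total = 23+1 = 24

24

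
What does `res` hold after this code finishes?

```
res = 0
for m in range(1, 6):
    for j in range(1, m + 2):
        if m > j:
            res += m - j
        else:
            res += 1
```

m=1,j=1: not 1>1, res = 0+1 = 1
m=1,j=2: not 1>2, res = 1+1 = 2
m=2,j=1: 2>1, res = 2+1 = 3
m=2,j=2: not 2>2, res = 3+1 = 4
m=2,j=3: not 2>3, res = 4+1 = 5
m=3,j=1: 3>1, res = 5+2 = 7
m=3,j=2: 3>2, res = 7+1 = 8
m=3,j=3: not 3>3, res = 8+1 = 9
m=3,j=4: not 3>4, res = 9+1 = 10
m=4,j=1: 4>1, res = 10+3 = 13
m=4,j=2: 4>2, res = 13+2 = 15
m=4,j=3: 4>3, res = 15+1 = 16
m=4,j=4: not 4>4, res = 16+1 = 17
m=4,j=5: not 4>5, res = 17+1 = 18
m=5,j=1: 5>1, res = 18+4 = 22
m=5,j=2: 5>2, res = 22+3 = 25
m=5,j=3: 5>3, res = 25+2 = 27
m=5,j=4: 5>4, res = 27+1 = 28
m=5,j=5: not 5>5, res = 28+1 = 29
m=5,j=6: not 5>6, res = 29+1 = 30

30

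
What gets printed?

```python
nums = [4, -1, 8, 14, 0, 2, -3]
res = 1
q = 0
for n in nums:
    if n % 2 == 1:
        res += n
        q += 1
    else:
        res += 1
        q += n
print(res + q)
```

n=4: not odd, res = 1+1 = 2; q=4
n=-1: odd, res = 2+(-1) = 1; q=5
n=8: not odd, res = 1+1 = 2; q=13
n=14: not odd, res = 2+1 = 3; q=27
n=0: not odd, res = 3+1 = 4; q=27
n=2: not odd, res = 4+1 = 5; q=29
n=-3: odd, res = 5+(-3) = 2; q=30
res+q = 2+30 = 32

32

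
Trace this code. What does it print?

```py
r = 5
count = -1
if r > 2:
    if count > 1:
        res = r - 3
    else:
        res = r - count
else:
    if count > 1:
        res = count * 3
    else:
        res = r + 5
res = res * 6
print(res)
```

r=5, count=-1
r > 2 is True; count > 1 is False
→ res = r - count = 6
res = 6*6 = 36

36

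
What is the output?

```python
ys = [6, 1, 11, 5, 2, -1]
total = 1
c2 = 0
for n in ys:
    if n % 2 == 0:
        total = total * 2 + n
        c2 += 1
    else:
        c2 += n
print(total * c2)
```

324

n=6: even, total = 1*2+6 = 8; c2=1
n=1: not even; c2=2
n=11: not even; c2=13
n=5: not even; c2=18
n=2: even, total = 8*2+2 = 18; c2=19
n=-1: not even; c2=18
total*c2 = 18*18 = 324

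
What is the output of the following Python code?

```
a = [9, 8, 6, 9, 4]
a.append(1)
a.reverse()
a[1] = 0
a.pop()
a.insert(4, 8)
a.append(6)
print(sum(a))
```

38

append 1 → [9, 8, 6, 9, 4, 1]
reverse → [1, 4, 9, 6, 8, 9]
a[1] = 0 → [1, 0, 9, 6, 8, 9]
pop() removes 9 → [1, 0, 9, 6, 8]
insert 8 at 4 → [1, 0, 9, 6, 8, 8]
append 6 → [1, 0, 9, 6, 8, 8, 6]
sum = 38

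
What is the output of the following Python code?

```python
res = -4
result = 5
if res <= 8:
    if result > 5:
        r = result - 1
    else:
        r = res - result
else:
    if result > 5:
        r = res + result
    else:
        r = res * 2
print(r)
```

res=-4, result=5
res <= 8 is True; result > 5 is False
→ r = res - result = -9

-9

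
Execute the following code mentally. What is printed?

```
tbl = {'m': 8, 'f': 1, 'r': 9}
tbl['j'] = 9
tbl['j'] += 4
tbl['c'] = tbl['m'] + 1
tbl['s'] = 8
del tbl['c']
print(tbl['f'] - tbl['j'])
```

tbl['j'] = 9 → {'m': 8, 'f': 1, 'r': 9, 'j': 9}
tbl['j'] = 9+4 = 13 → {'m': 8, 'f': 1, 'r': 9, 'j': 13}
tbl['c'] = tbl['m']+1 = 9 → {'m': 8, 'f': 1, 'r': 9, 'j': 13, 'c': 9}
tbl['s'] = 8 → {'m': 8, 'f': 1, 'r': 9, 'j': 13, 'c': 9, 's': 8}
del 'c' → {'m': 8, 'f': 1, 'r': 9, 'j': 13, 's': 8}
tbl['f']-tbl['j'] = 1-13 = -12

-12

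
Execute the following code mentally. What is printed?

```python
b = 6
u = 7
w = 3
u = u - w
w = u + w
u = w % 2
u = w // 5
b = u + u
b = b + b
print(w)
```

u = 7-3 = 4
w = 4+3 = 7
u = 7%2 = 1
u = 7//5 = 1
b = 1+1 = 2
b = 2+2 = 4

7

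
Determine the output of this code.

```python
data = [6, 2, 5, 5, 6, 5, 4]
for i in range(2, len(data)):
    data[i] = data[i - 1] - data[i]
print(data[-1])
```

-23

i=2: data[2] = 2-5 = -3 → [6, 2, -3, 5, 6, 5, 4]
i=3: data[3] = (-3)-5 = -8 → [6, 2, -3, -8, 6, 5, 4]
i=4: data[4] = (-8)-6 = -14 → [6, 2, -3, -8, -14, 5, 4]
i=5: data[5] = (-14)-5 = -19 → [6, 2, -3, -8, -14, -19, 4]
i=6: data[6] = (-19)-4 = -23 → [6, 2, -3, -8, -14, -19, -23]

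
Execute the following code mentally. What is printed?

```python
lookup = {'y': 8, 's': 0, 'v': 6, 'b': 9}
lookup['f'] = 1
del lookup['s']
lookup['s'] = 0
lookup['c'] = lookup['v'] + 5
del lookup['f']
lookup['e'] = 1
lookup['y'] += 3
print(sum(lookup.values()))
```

38

lookup['f'] = 1 → {'y': 8, 's': 0, 'v': 6, 'b': 9, 'f': 1}
del 's' → {'y': 8, 'v': 6, 'b': 9, 'f': 1}
lookup['s'] = 0 → {'y': 8, 'v': 6, 'b': 9, 'f': 1, 's': 0}
lookup['c'] = lookup['v']+5 = 11 → {'y': 8, 'v': 6, 'b': 9, 'f': 1, 's': 0, 'c': 11}
del 'f' → {'y': 8, 'v': 6, 'b': 9, 's': 0, 'c': 11}
lookup['e'] = 1 → {'y': 8, 'v': 6, 'b': 9, 's': 0, 'c': 11, 'e': 1}
lookup['y'] = 8+3 = 11 → {'y': 11, 'v': 6, 'b': 9, 's': 0, 'c': 11, 'e': 1}
sum of values = 38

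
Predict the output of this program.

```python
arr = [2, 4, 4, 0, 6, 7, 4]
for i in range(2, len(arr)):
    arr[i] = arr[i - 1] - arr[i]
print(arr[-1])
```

-17

i=2: arr[2] = 4-4 = 0 → [2, 4, 0, 0, 6, 7, 4]
i=3: arr[3] = 0-0 = 0 → [2, 4, 0, 0, 6, 7, 4]
i=4: arr[4] = 0-6 = -6 → [2, 4, 0, 0, -6, 7, 4]
i=5: arr[5] = (-6)-7 = -13 → [2, 4, 0, 0, -6, -13, 4]
i=6: arr[6] = (-13)-4 = -17 → [2, 4, 0, 0, -6, -13, -17]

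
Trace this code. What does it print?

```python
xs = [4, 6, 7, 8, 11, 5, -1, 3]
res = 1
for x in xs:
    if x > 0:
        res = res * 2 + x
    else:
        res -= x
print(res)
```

x=4: >0, res = 1*2+4 = 6
x=6: >0, res = 6*2+6 = 18
x=7: >0, res = 18*2+7 = 43
x=8: >0, res = 43*2+8 = 94
x=11: >0, res = 94*2+11 = 199
x=5: >0, res = 199*2+5 = 403
x=-1: not >0, res = 403-(-1) = 404
x=3: >0, res = 404*2+3 = 811

811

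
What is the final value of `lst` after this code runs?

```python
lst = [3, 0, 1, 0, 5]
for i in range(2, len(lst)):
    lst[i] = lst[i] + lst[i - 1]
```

[3, 0, 1, 1, 6]

i=2: lst[2] = 1+0 = 1 → [3, 0, 1, 0, 5]
i=3: lst[3] = 0+1 = 1 → [3, 0, 1, 1, 5]
i=4: lst[4] = 5+1 = 6 → [3, 0, 1, 1, 6]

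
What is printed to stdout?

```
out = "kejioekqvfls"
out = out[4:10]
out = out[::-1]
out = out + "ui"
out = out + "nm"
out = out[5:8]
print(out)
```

oui

slice [4:10] → 'oekqvf'
reverse → 'fvqkeo'
+ 'ui' → 'fvqkeoui'
+ 'nm' → 'fvqkeouinm'
slice [5:8] → 'oui'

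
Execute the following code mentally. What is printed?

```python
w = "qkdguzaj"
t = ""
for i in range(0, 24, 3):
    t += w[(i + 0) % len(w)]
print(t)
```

qgakujdz

i=0: add w[0]='q' → 'q'
i=3: add w[3]='g' → 'qg'
i=6: add w[6]='a' → 'qga'
i=9: add w[1]='k' → 'qgak'
i=12: add w[4]='u' → 'qgaku'
i=15: add w[7]='j' → 'qgakuj'
i=18: add w[2]='d' → 'qgakujd'
i=21: add w[5]='z' → 'qgakujdz'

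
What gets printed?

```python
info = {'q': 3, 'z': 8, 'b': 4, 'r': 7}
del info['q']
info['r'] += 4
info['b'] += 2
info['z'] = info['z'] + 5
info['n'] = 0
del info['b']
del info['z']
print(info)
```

{'r': 11, 'n': 0}

del 'q' → {'z': 8, 'b': 4, 'r': 7}
info['r'] = 7+4 = 11 → {'z': 8, 'b': 4, 'r': 11}
info['b'] = 4+2 = 6 → {'z': 8, 'b': 6, 'r': 11}
info['z'] = info['z']+5 = 13 → {'z': 13, 'b': 6, 'r': 11}
info['n'] = 0 → {'z': 13, 'b': 6, 'r': 11, 'n': 0}
del 'b' → {'z': 13, 'r': 11, 'n': 0}
del 'z' → {'r': 11, 'n': 0}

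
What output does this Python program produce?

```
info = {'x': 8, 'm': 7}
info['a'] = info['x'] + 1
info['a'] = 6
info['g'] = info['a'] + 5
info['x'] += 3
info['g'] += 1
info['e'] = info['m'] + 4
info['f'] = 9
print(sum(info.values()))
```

56

info['a'] = info['x']+1 = 9 → {'x': 8, 'm': 7, 'a': 9}
info['a'] = 6 → {'x': 8, 'm': 7, 'a': 6}
info['g'] = info['a']+5 = 11 → {'x': 8, 'm': 7, 'a': 6, 'g': 11}
info['x'] = 8+3 = 11 → {'x': 11, 'm': 7, 'a': 6, 'g': 11}
info['g'] = 11+1 = 12 → {'x': 11, 'm': 7, 'a': 6, 'g': 12}
info['e'] = info['m']+4 = 11 → {'x': 11, 'm': 7, 'a': 6, 'g': 12, 'e': 11}
info['f'] = 9 → {'x': 11, 'm': 7, 'a': 6, 'g': 12, 'e': 11, 'f': 9}
sum of values = 56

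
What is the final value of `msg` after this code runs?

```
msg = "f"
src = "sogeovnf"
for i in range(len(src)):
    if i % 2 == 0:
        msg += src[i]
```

'fsgon'

i=0: add 's' → 'fs'
i=1: skip
i=2: add 'g' → 'fsg'
i=3: skip
i=4: add 'o' → 'fsgo'
i=5: skip
i=6: add 'n' → 'fsgon'
i=7: skip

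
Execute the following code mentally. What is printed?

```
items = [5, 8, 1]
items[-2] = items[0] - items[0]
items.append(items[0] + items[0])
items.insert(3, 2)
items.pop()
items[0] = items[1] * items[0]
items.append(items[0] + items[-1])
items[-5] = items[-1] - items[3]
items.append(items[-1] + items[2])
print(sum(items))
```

8

items[-2] = items[0]-items[0] = 5-5 = 0 → [5, 0, 1]
append items[0]+items[0] = 5+5 = 10 → [5, 0, 1, 10]
insert 2 at 3 → [5, 0, 1, 2, 10]
pop() removes 10 → [5, 0, 1, 2]
items[0] = items[1]*items[0] = 0*5 = 0 → [0, 0, 1, 2]
append items[0]+items[-1] = 0+2 = 2 → [0, 0, 1, 2, 2]
items[-5] = items[-1]-items[3] = 2-2 = 0 → [0, 0, 1, 2, 2]
append items[-1]+items[2] = 2+1 = 3 → [0, 0, 1, 2, 2, 3]
sum = 8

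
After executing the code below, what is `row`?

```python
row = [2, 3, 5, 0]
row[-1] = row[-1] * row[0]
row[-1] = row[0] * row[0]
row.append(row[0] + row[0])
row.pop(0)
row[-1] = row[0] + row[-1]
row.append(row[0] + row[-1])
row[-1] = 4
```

row[-1] = row[-1]*row[0] = 0*2 = 0 → [2, 3, 5, 0]
row[-1] = row[0]*row[0] = 2*2 = 4 → [2, 3, 5, 4]
append row[0]+row[0] = 2+2 = 4 → [2, 3, 5, 4, 4]
pop(0) removes 2 → [3, 5, 4, 4]
row[-1] = row[0]+row[-1] = 3+4 = 7 → [3, 5, 4, 7]
append row[0]+row[-1] = 3+7 = 10 → [3, 5, 4, 7, 10]
row[-1] = 4 → [3, 5, 4, 7, 4]

[3, 5, 4, 7, 4]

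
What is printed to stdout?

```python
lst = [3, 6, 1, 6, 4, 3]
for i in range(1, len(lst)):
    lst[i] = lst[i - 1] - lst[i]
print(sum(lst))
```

i=1: lst[1] = 3-6 = -3 → [3, -3, 1, 6, 4, 3]
i=2: lst[2] = (-3)-1 = -4 → [3, -3, -4, 6, 4, 3]
i=3: lst[3] = (-4)-6 = -10 → [3, -3, -4, -10, 4, 3]
i=4: lst[4] = (-10)-4 = -14 → [3, -3, -4, -10, -14, 3]
i=5: lst[5] = (-14)-3 = -17 → [3, -3, -4, -10, -14, -17]
sum = -45

-45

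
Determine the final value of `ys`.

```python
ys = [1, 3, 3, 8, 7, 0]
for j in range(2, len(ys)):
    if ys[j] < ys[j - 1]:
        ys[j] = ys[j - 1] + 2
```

[1, 3, 3, 8, 10, 12]

j=2: 3>=3, unchanged → [1, 3, 3, 8, 7, 0]
j=3: 8>=3, unchanged → [1, 3, 3, 8, 7, 0]
j=4: 7<8, ys[4] = 8+2 = 10 → [1, 3, 3, 8, 10, 0]
j=5: 0<10, ys[5] = 10+2 = 12 → [1, 3, 3, 8, 10, 12]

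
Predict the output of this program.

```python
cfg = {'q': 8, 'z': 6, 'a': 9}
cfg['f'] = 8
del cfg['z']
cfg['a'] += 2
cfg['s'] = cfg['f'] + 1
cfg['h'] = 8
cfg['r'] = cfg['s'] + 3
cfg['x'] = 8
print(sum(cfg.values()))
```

cfg['f'] = 8 → {'q': 8, 'z': 6, 'a': 9, 'f': 8}
del 'z' → {'q': 8, 'a': 9, 'f': 8}
cfg['a'] = 9+2 = 11 → {'q': 8, 'a': 11, 'f': 8}
cfg['s'] = cfg['f']+1 = 9 → {'q': 8, 'a': 11, 'f': 8, 's': 9}
cfg['h'] = 8 → {'q': 8, 'a': 11, 'f': 8, 's': 9, 'h': 8}
cfg['r'] = cfg['s']+3 = 12 → {'q': 8, 'a': 11, 'f': 8, 's': 9, 'h': 8, 'r': 12}
cfg['x'] = 8 → {'q': 8, 'a': 11, 'f': 8, 's': 9, 'h': 8, 'r': 12, 'x': 8}
sum of values = 64

64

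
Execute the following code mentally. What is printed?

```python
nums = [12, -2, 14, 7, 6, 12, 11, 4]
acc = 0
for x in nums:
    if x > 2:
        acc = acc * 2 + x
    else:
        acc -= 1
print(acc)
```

x=12: >2, acc = 0*2+12 = 12
x=-2: not >2, acc = 12-1 = 11
x=14: >2, acc = 11*2+14 = 36
x=7: >2, acc = 36*2+7 = 79
x=6: >2, acc = 79*2+6 = 164
x=12: >2, acc = 164*2+12 = 340
x=11: >2, acc = 340*2+11 = 691
x=4: >2, acc = 691*2+4 = 1386

1386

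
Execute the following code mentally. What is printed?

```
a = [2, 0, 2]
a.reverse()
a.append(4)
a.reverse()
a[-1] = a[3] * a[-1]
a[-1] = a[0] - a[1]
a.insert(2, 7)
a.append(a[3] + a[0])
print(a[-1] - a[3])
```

4

reverse → [2, 0, 2]
append 4 → [2, 0, 2, 4]
reverse → [4, 2, 0, 2]
a[-1] = a[3]*a[-1] = 2*2 = 4 → [4, 2, 0, 4]
a[-1] = a[0]-a[1] = 4-2 = 2 → [4, 2, 0, 2]
insert 7 at 2 → [4, 2, 7, 0, 2]
append a[3]+a[0] = 0+4 = 4 → [4, 2, 7, 0, 2, 4]
a[-1]-a[3] = 4-0 = 4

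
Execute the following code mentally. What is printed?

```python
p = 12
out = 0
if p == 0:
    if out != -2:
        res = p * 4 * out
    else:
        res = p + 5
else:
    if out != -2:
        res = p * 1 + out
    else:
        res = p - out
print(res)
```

p=12, out=0
p == 0 is False; out != -2 is True
→ res = p * 1 + out = 12

12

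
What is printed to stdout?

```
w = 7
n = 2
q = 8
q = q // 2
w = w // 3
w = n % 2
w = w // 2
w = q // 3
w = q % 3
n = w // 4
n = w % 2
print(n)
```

1

q = 8//2 = 4
w = 7//3 = 2
w = 2%2 = 0
w = 0//2 = 0
w = 4//3 = 1
w = 4%3 = 1
n = 1//4 = 0
n = 1%2 = 1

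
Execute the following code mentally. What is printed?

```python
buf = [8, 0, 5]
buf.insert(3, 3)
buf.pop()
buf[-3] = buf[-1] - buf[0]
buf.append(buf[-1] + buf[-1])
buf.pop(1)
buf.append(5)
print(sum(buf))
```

17

insert 3 at 3 → [8, 0, 5, 3]
pop() removes 3 → [8, 0, 5]
buf[-3] = buf[-1]-buf[0] = 5-8 = -3 → [-3, 0, 5]
append buf[-1]+buf[-1] = 5+5 = 10 → [-3, 0, 5, 10]
pop(1) removes 0 → [-3, 5, 10]
append 5 → [-3, 5, 10, 5]
sum = 17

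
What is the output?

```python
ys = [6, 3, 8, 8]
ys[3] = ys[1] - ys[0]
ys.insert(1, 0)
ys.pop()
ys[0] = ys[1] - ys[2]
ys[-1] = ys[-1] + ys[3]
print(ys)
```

[-3, 0, 3, 16]

ys[3] = ys[1]-ys[0] = 3-6 = -3 → [6, 3, 8, -3]
insert 0 at 1 → [6, 0, 3, 8, -3]
pop() removes -3 → [6, 0, 3, 8]
ys[0] = ys[1]-ys[2] = 0-3 = -3 → [-3, 0, 3, 8]
ys[-1] = ys[-1]+ys[3] = 8+8 = 16 → [-3, 0, 3, 16]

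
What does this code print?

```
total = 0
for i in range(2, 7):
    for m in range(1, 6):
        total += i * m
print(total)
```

i=2,m=1: total = 0+2 = 2
i=2,m=2: total = 2+4 = 6
i=2,m=3: total = 6+6 = 12
i=2,m=4: total = 12+8 = 20
i=2,m=5: total = 20+10 = 30
i=3,m=1: total = 30+3 = 33
i=3,m=2: total = 33+6 = 39
i=3,m=3: total = 39+9 = 48
i=3,m=4: total = 48+12 = 60
i=3,m=5: total = 60+15 = 75
i=4,m=1: total = 75+4 = 79
i=4,m=2: total = 79+8 = 87
i=4,m=3: total = 87+12 = 99
i=4,m=4: total = 99+16 = 115
i=4,m=5: total = 115+20 = 135
i=5,m=1: total = 135+5 = 140
i=5,m=2: total = 140+10 = 150
i=5,m=3: total = 150+15 = 165
i=5,m=4: total = 165+20 = 185
i=5,m=5: total = 185+25 = 210
i=6,m=1: total = 210+6 = 216
i=6,m=2: total = 216+12 = 228
i=6,m=3: total = 228+18 = 246
i=6,m=4: total = 246+24 = 270
i=6,m=5: total = 270+30 = 300

300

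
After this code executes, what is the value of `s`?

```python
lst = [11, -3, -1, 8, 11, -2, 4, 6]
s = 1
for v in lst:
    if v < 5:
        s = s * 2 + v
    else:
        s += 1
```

13

v=11: not <5, s = 1+1 = 2
v=-3: <5, s = 2*2+(-3) = 1
v=-1: <5, s = 1*2+(-1) = 1
v=8: not <5, s = 1+1 = 2
v=11: not <5, s = 2+1 = 3
v=-2: <5, s = 3*2+(-2) = 4
v=4: <5, s = 4*2+4 = 12
v=6: not <5, s = 12+1 = 13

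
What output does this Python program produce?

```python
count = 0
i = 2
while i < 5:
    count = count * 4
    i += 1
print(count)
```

0

i=2: count = 0*4 = 0
i=3: count = 0*4 = 0
i=4: count = 0*4 = 0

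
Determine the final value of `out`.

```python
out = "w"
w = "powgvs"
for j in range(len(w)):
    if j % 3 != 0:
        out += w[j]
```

'wowvs'

j=0: skip
j=1: add 'o' → 'wo'
j=2: add 'w' → 'wow'
j=3: skip
j=4: add 'v' → 'wowv'
j=5: add 's' → 'wowvs'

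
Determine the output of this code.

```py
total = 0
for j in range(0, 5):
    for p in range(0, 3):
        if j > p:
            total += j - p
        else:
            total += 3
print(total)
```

37

j=0,p=0: not 0>0, total = 0+3 = 3
j=0,p=1: not 0>1, total = 3+3 = 6
j=0,p=2: not 0>2, total = 6+3 = 9
j=1,p=0: 1>0, total = 9+1 = 10
j=1,p=1: not 1>1, total = 10+3 = 13
j=1,p=2: not 1>2, total = 13+3 = 16
j=2,p=0: 2>0, total = 16+2 = 18
j=2,p=1: 2>1, total = 18+1 = 19
j=2,p=2: not 2>2, total = 19+3 = 22
j=3,p=0: 3>0, total = 22+3 = 25
j=3,p=1: 3>1, total = 25+2 = 27
j=3,p=2: 3>2, total = 27+1 = 28
j=4,p=0: 4>0, total = 28+4 = 32
j=4,p=1: 4>1, total = 32+3 = 35
j=4,p=2: 4>2, total = 35+2 = 37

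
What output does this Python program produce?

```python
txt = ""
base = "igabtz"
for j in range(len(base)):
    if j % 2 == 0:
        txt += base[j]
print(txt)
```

iat

j=0: add 'i' → 'i'
j=1: skip
j=2: add 'a' → 'ia'
j=3: skip
j=4: add 't' → 'iat'
j=5: skip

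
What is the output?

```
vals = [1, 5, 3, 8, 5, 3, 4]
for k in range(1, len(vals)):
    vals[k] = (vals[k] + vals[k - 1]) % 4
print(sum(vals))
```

k=1: vals[1] = (5+1)%4 = 2 → [1, 2, 3, 8, 5, 3, 4]
k=2: vals[2] = (3+2)%4 = 1 → [1, 2, 1, 8, 5, 3, 4]
k=3: vals[3] = (8+1)%4 = 1 → [1, 2, 1, 1, 5, 3, 4]
k=4: vals[4] = (5+1)%4 = 2 → [1, 2, 1, 1, 2, 3, 4]
k=5: vals[5] = (3+2)%4 = 1 → [1, 2, 1, 1, 2, 1, 4]
k=6: vals[6] = (4+1)%4 = 1 → [1, 2, 1, 1, 2, 1, 1]
sum = 9

9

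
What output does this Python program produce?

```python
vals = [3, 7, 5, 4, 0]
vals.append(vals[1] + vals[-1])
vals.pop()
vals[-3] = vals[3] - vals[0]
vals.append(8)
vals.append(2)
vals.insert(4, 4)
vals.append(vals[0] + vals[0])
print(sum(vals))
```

append vals[1]+vals[-1] = 7+0 = 7 → [3, 7, 5, 4, 0, 7]
pop() removes 7 → [3, 7, 5, 4, 0]
vals[-3] = vals[3]-vals[0] = 4-3 = 1 → [3, 7, 1, 4, 0]
append 8 → [3, 7, 1, 4, 0, 8]
append 2 → [3, 7, 1, 4, 0, 8, 2]
insert 4 at 4 → [3, 7, 1, 4, 4, 0, 8, 2]
append vals[0]+vals[0] = 3+3 = 6 → [3, 7, 1, 4, 4, 0, 8, 2, 6]
sum = 35

35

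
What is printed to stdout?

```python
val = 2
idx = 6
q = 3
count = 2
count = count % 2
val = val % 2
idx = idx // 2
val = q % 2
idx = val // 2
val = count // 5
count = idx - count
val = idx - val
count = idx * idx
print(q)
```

count = 2%2 = 0
val = 2%2 = 0
idx = 6//2 = 3
val = 3%2 = 1
idx = 1//2 = 0
val = 0//5 = 0
count = 0-0 = 0
val = 0-0 = 0
count = 0*0 = 0

3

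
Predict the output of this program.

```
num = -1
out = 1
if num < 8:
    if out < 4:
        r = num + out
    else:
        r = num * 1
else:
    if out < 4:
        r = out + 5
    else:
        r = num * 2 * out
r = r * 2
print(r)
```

num=-1, out=1
num < 8 is True; out < 4 is True
→ r = num + out = 0
r = 0*2 = 0

0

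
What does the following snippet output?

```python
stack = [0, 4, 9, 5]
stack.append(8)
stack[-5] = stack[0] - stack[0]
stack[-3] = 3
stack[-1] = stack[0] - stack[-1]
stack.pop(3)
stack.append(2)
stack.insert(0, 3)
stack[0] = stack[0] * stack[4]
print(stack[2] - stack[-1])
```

2

append 8 → [0, 4, 9, 5, 8]
stack[-5] = stack[0]-stack[0] = 0-0 = 0 → [0, 4, 9, 5, 8]
stack[-3] = 3 → [0, 4, 3, 5, 8]
stack[-1] = stack[0]-stack[-1] = 0-8 = -8 → [0, 4, 3, 5, -8]
pop(3) removes 5 → [0, 4, 3, -8]
append 2 → [0, 4, 3, -8, 2]
insert 3 at 0 → [3, 0, 4, 3, -8, 2]
stack[0] = stack[0]*stack[4] = 3*(-8) = -24 → [-24, 0, 4, 3, -8, 2]
stack[2]-stack[-1] = 4-2 = 2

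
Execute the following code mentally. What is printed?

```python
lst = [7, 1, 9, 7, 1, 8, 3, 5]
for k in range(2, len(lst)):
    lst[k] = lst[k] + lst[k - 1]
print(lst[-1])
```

34

k=2: lst[2] = 9+1 = 10 → [7, 1, 10, 7, 1, 8, 3, 5]
k=3: lst[3] = 7+10 = 17 → [7, 1, 10, 17, 1, 8, 3, 5]
k=4: lst[4] = 1+17 = 18 → [7, 1, 10, 17, 18, 8, 3, 5]
k=5: lst[5] = 8+18 = 26 → [7, 1, 10, 17, 18, 26, 3, 5]
k=6: lst[6] = 3+26 = 29 → [7, 1, 10, 17, 18, 26, 29, 5]
k=7: lst[7] = 5+29 = 34 → [7, 1, 10, 17, 18, 26, 29, 34]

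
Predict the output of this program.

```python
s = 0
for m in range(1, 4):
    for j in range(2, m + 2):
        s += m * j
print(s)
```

39

m=1,j=2: s = 0+2 = 2
m=2,j=2: s = 2+4 = 6
m=2,j=3: s = 6+6 = 12
m=3,j=2: s = 12+6 = 18
m=3,j=3: s = 18+9 = 27
m=3,j=4: s = 27+12 = 39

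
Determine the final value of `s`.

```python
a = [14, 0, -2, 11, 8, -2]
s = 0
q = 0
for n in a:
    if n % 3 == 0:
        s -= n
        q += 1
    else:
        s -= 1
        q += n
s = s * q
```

-150

n=14: not %3==0, s = 0-1 = -1; q=14
n=0: %3==0, s = (-1)-0 = -1; q=15
n=-2: not %3==0, s = (-1)-1 = -2; q=13
n=11: not %3==0, s = (-2)-1 = -3; q=24
n=8: not %3==0, s = (-3)-1 = -4; q=32
n=-2: not %3==0, s = (-4)-1 = -5; q=30
s*q = (-5)*30 = -150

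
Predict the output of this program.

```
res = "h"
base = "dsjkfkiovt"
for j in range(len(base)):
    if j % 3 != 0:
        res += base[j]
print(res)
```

j=0: skip
j=1: add 's' → 'hs'
j=2: add 'j' → 'hsj'
j=3: skip
j=4: add 'f' → 'hsjf'
j=5: add 'k' → 'hsjfk'
j=6: skip
j=7: add 'o' → 'hsjfko'
j=8: add 'v' → 'hsjfkov'
j=9: skip

hsjfkov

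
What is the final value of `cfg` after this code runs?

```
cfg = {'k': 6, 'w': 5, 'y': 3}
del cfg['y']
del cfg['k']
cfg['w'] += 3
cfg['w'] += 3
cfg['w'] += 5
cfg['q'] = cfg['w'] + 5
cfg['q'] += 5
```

del 'y' → {'k': 6, 'w': 5}
del 'k' → {'w': 5}
cfg['w'] = 5+3 = 8 → {'w': 8}
cfg['w'] = 8+3 = 11 → {'w': 11}
cfg['w'] = 11+5 = 16 → {'w': 16}
cfg['q'] = cfg['w']+5 = 21 → {'w': 16, 'q': 21}
cfg['q'] = 21+5 = 26 → {'w': 16, 'q': 26}

{'w': 16, 'q': 26}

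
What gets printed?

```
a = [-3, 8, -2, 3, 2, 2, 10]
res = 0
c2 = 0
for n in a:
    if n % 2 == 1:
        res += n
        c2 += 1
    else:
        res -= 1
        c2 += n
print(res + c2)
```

n=-3: odd, res = 0+(-3) = -3; c2=1
n=8: not odd, res = (-3)-1 = -4; c2=9
n=-2: not odd, res = (-4)-1 = -5; c2=7
n=3: odd, res = (-5)+3 = -2; c2=8
n=2: not odd, res = (-2)-1 = -3; c2=10
n=2: not odd, res = (-3)-1 = -4; c2=12
n=10: not odd, res = (-4)-1 = -5; c2=22
res+c2 = (-5)+22 = 17

17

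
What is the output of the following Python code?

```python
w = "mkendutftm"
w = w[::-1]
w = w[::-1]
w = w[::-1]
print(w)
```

mtftudnekm

reverse → 'mtftudnekm'
reverse → 'mkendutftm'
reverse → 'mtftudnekm'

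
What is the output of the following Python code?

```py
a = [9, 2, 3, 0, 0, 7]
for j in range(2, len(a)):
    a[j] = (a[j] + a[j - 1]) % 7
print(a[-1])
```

5

j=2: a[2] = (3+2)%7 = 5 → [9, 2, 5, 0, 0, 7]
j=3: a[3] = (0+5)%7 = 5 → [9, 2, 5, 5, 0, 7]
j=4: a[4] = (0+5)%7 = 5 → [9, 2, 5, 5, 5, 7]
j=5: a[5] = (7+5)%7 = 5 → [9, 2, 5, 5, 5, 5]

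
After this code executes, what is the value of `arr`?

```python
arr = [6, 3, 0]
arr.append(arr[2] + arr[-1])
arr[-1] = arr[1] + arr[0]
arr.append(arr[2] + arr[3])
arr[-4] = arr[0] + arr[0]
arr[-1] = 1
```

[6, 12, 0, 9, 1]

append arr[2]+arr[-1] = 0+0 = 0 → [6, 3, 0, 0]
arr[-1] = arr[1]+arr[0] = 3+6 = 9 → [6, 3, 0, 9]
append arr[2]+arr[3] = 0+9 = 9 → [6, 3, 0, 9, 9]
arr[-4] = arr[0]+arr[0] = 6+6 = 12 → [6, 12, 0, 9, 9]
arr[-1] = 1 → [6, 12, 0, 9, 1]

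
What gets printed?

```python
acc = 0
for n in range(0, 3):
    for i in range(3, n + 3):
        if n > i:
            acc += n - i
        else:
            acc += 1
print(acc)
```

3

n=1,i=3: not 1>3, acc = 0+1 = 1
n=2,i=3: not 2>3, acc = 1+1 = 2
n=2,i=4: not 2>4, acc = 2+1 = 3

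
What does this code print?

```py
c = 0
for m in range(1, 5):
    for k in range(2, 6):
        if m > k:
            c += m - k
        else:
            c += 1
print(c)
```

17

m=1,k=2: not 1>2, c = 0+1 = 1
m=1,k=3: not 1>3, c = 1+1 = 2
m=1,k=4: not 1>4, c = 2+1 = 3
m=1,k=5: not 1>5, c = 3+1 = 4
m=2,k=2: not 2>2, c = 4+1 = 5
m=2,k=3: not 2>3, c = 5+1 = 6
m=2,k=4: not 2>4, c = 6+1 = 7
m=2,k=5: not 2>5, c = 7+1 = 8
m=3,k=2: 3>2, c = 8+1 = 9
m=3,k=3: not 3>3, c = 9+1 = 10
m=3,k=4: not 3>4, c = 10+1 = 11
m=3,k=5: not 3>5, c = 11+1 = 12
m=4,k=2: 4>2, c = 12+2 = 14
m=4,k=3: 4>3, c = 14+1 = 15
m=4,k=4: not 4>4, c = 15+1 = 16
m=4,k=5: not 4>5, c = 16+1 = 17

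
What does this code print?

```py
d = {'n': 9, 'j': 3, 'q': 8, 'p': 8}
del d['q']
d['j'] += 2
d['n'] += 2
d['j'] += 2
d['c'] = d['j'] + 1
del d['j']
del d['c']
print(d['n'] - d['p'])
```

3

del 'q' → {'n': 9, 'j': 3, 'p': 8}
d['j'] = 3+2 = 5 → {'n': 9, 'j': 5, 'p': 8}
d['n'] = 9+2 = 11 → {'n': 11, 'j': 5, 'p': 8}
d['j'] = 5+2 = 7 → {'n': 11, 'j': 7, 'p': 8}
d['c'] = d['j']+1 = 8 → {'n': 11, 'j': 7, 'p': 8, 'c': 8}
del 'j' → {'n': 11, 'p': 8, 'c': 8}
del 'c' → {'n': 11, 'p': 8}
d['n']-d['p'] = 11-8 = 3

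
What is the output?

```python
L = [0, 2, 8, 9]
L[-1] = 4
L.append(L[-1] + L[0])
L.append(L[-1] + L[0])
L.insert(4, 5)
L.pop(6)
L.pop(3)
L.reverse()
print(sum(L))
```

19

L[-1] = 4 → [0, 2, 8, 4]
append L[-1]+L[0] = 4+0 = 4 → [0, 2, 8, 4, 4]
append L[-1]+L[0] = 4+0 = 4 → [0, 2, 8, 4, 4, 4]
insert 5 at 4 → [0, 2, 8, 4, 5, 4, 4]
pop(6) removes 4 → [0, 2, 8, 4, 5, 4]
pop(3) removes 4 → [0, 2, 8, 5, 4]
reverse → [4, 5, 8, 2, 0]
sum = 19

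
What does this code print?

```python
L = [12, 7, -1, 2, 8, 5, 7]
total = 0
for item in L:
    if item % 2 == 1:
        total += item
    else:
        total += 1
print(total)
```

21

item=12: not odd, total = 0+1 = 1
item=7: odd, total = 1+7 = 8
item=-1: odd, total = 8+(-1) = 7
item=2: not odd, total = 7+1 = 8
item=8: not odd, total = 8+1 = 9
item=5: odd, total = 9+5 = 14
item=7: odd, total = 14+7 = 21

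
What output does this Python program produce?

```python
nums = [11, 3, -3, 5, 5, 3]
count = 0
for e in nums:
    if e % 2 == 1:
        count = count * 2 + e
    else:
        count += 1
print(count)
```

e=11: odd, count = 0*2+11 = 11
e=3: odd, count = 11*2+3 = 25
e=-3: odd, count = 25*2+(-3) = 47
e=5: odd, count = 47*2+5 = 99
e=5: odd, count = 99*2+5 = 203
e=3: odd, count = 203*2+3 = 409

409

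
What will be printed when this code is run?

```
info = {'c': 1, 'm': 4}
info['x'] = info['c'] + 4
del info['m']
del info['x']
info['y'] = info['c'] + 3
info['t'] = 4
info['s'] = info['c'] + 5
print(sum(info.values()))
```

info['x'] = info['c']+4 = 5 → {'c': 1, 'm': 4, 'x': 5}
del 'm' → {'c': 1, 'x': 5}
del 'x' → {'c': 1}
info['y'] = info['c']+3 = 4 → {'c': 1, 'y': 4}
info['t'] = 4 → {'c': 1, 'y': 4, 't': 4}
info['s'] = info['c']+5 = 6 → {'c': 1, 'y': 4, 't': 4, 's': 6}
sum of values = 15

15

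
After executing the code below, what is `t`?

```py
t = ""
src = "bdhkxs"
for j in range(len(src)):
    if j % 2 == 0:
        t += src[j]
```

j=0: add 'b' → 'b'
j=1: skip
j=2: add 'h' → 'bh'
j=3: skip
j=4: add 'x' → 'bhx'
j=5: skip

'bhx'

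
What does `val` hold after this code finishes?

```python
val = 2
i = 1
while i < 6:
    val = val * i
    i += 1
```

240

i=1: val = 2*1 = 2
i=2: val = 2*2 = 4
i=3: val = 4*3 = 12
i=4: val = 12*4 = 48
i=5: val = 48*5 = 240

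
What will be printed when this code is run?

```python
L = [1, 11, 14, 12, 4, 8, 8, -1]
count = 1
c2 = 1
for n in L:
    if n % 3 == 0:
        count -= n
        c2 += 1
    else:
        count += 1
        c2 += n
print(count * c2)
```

-188

n=1: not %3==0, count = 1+1 = 2; c2=2
n=11: not %3==0, count = 2+1 = 3; c2=13
n=14: not %3==0, count = 3+1 = 4; c2=27
n=12: %3==0, count = 4-12 = -8; c2=28
n=4: not %3==0, count = (-8)+1 = -7; c2=32
n=8: not %3==0, count = (-7)+1 = -6; c2=40
n=8: not %3==0, count = (-6)+1 = -5; c2=48
n=-1: not %3==0, count = (-5)+1 = -4; c2=47
count*c2 = (-4)*47 = -188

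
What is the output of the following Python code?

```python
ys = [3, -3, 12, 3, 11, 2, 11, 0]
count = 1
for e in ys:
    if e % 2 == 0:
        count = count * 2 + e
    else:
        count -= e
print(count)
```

-18

e=3: not even, count = 1-3 = -2
e=-3: not even, count = (-2)-(-3) = 1
e=12: even, count = 1*2+12 = 14
e=3: not even, count = 14-3 = 11
e=11: not even, count = 11-11 = 0
e=2: even, count = 0*2+2 = 2
e=11: not even, count = 2-11 = -9
e=0: even, count = (-9)*2+0 = -18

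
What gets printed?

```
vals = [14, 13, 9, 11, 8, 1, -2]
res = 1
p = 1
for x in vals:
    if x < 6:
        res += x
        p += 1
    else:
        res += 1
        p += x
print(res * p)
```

x=14: not <6, res = 1+1 = 2; p=15
x=13: not <6, res = 2+1 = 3; p=28
x=9: not <6, res = 3+1 = 4; p=37
x=11: not <6, res = 4+1 = 5; p=48
x=8: not <6, res = 5+1 = 6; p=56
x=1: <6, res = 6+1 = 7; p=57
x=-2: <6, res = 7+(-2) = 5; p=58
res*p = 5*58 = 290

290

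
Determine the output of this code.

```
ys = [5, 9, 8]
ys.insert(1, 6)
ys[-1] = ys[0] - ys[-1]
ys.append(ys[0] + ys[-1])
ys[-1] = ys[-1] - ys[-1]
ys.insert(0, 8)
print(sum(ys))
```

insert 6 at 1 → [5, 6, 9, 8]
ys[-1] = ys[0]-ys[-1] = 5-8 = -3 → [5, 6, 9, -3]
append ys[0]+ys[-1] = 5+(-3) = 2 → [5, 6, 9, -3, 2]
ys[-1] = ys[-1]-ys[-1] = 2-2 = 0 → [5, 6, 9, -3, 0]
insert 8 at 0 → [8, 5, 6, 9, -3, 0]
sum = 25

25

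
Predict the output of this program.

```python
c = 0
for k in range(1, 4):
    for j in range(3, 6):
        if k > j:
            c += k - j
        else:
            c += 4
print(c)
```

k=1,j=3: not 1>3, c = 0+4 = 4
k=1,j=4: not 1>4, c = 4+4 = 8
k=1,j=5: not 1>5, c = 8+4 = 12
k=2,j=3: not 2>3, c = 12+4 = 16
k=2,j=4: not 2>4, c = 16+4 = 20
k=2,j=5: not 2>5, c = 20+4 = 24
k=3,j=3: not 3>3, c = 24+4 = 28
k=3,j=4: not 3>4, c = 28+4 = 32
k=3,j=5: not 3>5, c = 32+4 = 36

36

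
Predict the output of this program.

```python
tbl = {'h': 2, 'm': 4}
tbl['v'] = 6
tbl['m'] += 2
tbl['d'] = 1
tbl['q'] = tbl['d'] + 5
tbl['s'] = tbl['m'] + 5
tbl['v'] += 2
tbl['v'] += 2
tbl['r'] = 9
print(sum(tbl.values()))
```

45

tbl['v'] = 6 → {'h': 2, 'm': 4, 'v': 6}
tbl['m'] = 4+2 = 6 → {'h': 2, 'm': 6, 'v': 6}
tbl['d'] = 1 → {'h': 2, 'm': 6, 'v': 6, 'd': 1}
tbl['q'] = tbl['d']+5 = 6 → {'h': 2, 'm': 6, 'v': 6, 'd': 1, 'q': 6}
tbl['s'] = tbl['m']+5 = 11 → {'h': 2, 'm': 6, 'v': 6, 'd': 1, 'q': 6, 's': 11}
tbl['v'] = 6+2 = 8 → {'h': 2, 'm': 6, 'v': 8, 'd': 1, 'q': 6, 's': 11}
tbl['v'] = 8+2 = 10 → {'h': 2, 'm': 6, 'v': 10, 'd': 1, 'q': 6, 's': 11}
tbl['r'] = 9 → {'h': 2, 'm': 6, 'v': 10, 'd': 1, 'q': 6, 's': 11, 'r': 9}
sum of values = 45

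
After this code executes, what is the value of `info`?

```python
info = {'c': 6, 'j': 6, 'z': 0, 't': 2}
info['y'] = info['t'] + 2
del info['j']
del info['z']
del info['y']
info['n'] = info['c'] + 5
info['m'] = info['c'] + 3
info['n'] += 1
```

{'c': 6, 't': 2, 'n': 12, 'm': 9}

info['y'] = info['t']+2 = 4 → {'c': 6, 'j': 6, 'z': 0, 't': 2, 'y': 4}
del 'j' → {'c': 6, 'z': 0, 't': 2, 'y': 4}
del 'z' → {'c': 6, 't': 2, 'y': 4}
del 'y' → {'c': 6, 't': 2}
info['n'] = info['c']+5 = 11 → {'c': 6, 't': 2, 'n': 11}
info['m'] = info['c']+3 = 9 → {'c': 6, 't': 2, 'n': 11, 'm': 9}
info['n'] = 11+1 = 12 → {'c': 6, 't': 2, 'n': 12, 'm': 9}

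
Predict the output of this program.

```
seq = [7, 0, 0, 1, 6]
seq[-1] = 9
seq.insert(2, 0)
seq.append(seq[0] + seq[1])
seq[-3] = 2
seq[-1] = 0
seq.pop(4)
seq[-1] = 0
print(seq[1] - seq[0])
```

-7

seq[-1] = 9 → [7, 0, 0, 1, 9]
insert 0 at 2 → [7, 0, 0, 0, 1, 9]
append seq[0]+seq[1] = 7+0 = 7 → [7, 0, 0, 0, 1, 9, 7]
seq[-3] = 2 → [7, 0, 0, 0, 2, 9, 7]
seq[-1] = 0 → [7, 0, 0, 0, 2, 9, 0]
pop(4) removes 2 → [7, 0, 0, 0, 9, 0]
seq[-1] = 0 → [7, 0, 0, 0, 9, 0]
seq[1]-seq[0] = 0-7 = -7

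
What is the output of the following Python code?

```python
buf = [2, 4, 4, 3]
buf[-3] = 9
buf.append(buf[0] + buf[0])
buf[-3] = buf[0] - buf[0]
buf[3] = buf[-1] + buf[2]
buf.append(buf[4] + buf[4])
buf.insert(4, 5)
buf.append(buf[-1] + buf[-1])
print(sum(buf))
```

48

buf[-3] = 9 → [2, 9, 4, 3]
append buf[0]+buf[0] = 2+2 = 4 → [2, 9, 4, 3, 4]
buf[-3] = buf[0]-buf[0] = 2-2 = 0 → [2, 9, 0, 3, 4]
buf[3] = buf[-1]+buf[2] = 4+0 = 4 → [2, 9, 0, 4, 4]
append buf[4]+buf[4] = 4+4 = 8 → [2, 9, 0, 4, 4, 8]
insert 5 at 4 → [2, 9, 0, 4, 5, 4, 8]
append buf[-1]+buf[-1] = 8+8 = 16 → [2, 9, 0, 4, 5, 4, 8, 16]
sum = 48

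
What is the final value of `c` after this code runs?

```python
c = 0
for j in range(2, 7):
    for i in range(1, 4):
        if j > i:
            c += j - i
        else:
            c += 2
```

j=2,i=1: 2>1, c = 0+1 = 1
j=2,i=2: not 2>2, c = 1+2 = 3
j=2,i=3: not 2>3, c = 3+2 = 5
j=3,i=1: 3>1, c = 5+2 = 7
j=3,i=2: 3>2, c = 7+1 = 8
j=3,i=3: not 3>3, c = 8+2 = 10
j=4,i=1: 4>1, c = 10+3 = 13
j=4,i=2: 4>2, c = 13+2 = 15
j=4,i=3: 4>3, c = 15+1 = 16
j=5,i=1: 5>1, c = 16+4 = 20
j=5,i=2: 5>2, c = 20+3 = 23
j=5,i=3: 5>3, c = 23+2 = 25
j=6,i=1: 6>1, c = 25+5 = 30
j=6,i=2: 6>2, c = 30+4 = 34
j=6,i=3: 6>3, c = 34+3 = 37

37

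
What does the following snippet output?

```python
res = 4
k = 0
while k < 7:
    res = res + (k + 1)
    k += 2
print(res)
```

k=0: res = 4+1 = 5
k=2: res = 5+3 = 8
k=4: res = 8+5 = 13
k=6: res = 13+7 = 20

20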